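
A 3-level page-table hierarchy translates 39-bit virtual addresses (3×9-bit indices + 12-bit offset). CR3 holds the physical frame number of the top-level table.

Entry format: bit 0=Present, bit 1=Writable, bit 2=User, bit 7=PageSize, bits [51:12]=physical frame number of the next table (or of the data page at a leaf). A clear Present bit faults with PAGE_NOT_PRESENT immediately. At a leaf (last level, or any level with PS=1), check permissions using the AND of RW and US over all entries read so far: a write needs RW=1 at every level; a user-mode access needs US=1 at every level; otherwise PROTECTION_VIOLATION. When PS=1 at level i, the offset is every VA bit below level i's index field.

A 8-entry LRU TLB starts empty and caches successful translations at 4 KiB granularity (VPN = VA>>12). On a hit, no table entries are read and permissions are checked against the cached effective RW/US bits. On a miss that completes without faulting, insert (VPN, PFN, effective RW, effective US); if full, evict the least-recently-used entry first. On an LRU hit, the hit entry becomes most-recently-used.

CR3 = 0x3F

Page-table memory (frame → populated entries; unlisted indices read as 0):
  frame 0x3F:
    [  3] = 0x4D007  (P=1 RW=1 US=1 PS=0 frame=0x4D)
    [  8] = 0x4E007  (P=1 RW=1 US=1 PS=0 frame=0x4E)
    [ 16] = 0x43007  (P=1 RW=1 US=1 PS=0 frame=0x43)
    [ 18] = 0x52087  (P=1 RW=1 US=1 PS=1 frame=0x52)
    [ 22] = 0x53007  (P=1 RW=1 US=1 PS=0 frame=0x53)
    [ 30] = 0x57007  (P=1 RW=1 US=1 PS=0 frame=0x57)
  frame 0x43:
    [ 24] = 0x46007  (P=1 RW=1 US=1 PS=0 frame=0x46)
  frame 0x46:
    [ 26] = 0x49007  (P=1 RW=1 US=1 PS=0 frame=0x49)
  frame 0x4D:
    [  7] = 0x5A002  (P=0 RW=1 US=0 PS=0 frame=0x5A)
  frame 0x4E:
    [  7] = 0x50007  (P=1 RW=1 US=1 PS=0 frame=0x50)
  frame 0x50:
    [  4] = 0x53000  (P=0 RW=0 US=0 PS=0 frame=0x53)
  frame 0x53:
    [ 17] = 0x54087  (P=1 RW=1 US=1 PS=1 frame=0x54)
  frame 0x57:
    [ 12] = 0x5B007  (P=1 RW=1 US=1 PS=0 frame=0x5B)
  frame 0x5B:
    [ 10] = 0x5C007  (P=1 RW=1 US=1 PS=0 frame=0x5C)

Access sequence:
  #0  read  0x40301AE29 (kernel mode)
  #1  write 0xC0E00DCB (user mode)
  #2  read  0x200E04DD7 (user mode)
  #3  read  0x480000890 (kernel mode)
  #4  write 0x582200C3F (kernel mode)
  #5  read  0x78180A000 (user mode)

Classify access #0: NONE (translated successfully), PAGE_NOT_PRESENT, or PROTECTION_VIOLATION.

Trace:
#0 VA=0x40301AE29 (r,kernel):
  lvl0: tbl 0x3F, slot 16 ⇒ 0x43007 (P1/RW1/US1/PS0)
  lvl1: tbl 0x43, slot 24 ⇒ 0x46007 (P1/RW1/US1/PS0)
  lvl2: tbl 0x46, slot 26 ⇒ 0x49007 (P1/RW1/US1/PS0)
  ✓ 0x49E29  — 3 lookups
#1 VA=0xC0E00DCB (w,user):
  lvl0: tbl 0x3F, slot 3 ⇒ 0x4D007 (P1/RW1/US1/PS0)
  lvl1: tbl 0x4D, slot 7 ⇒ 0x5A002 (P0/RW1/US0/PS0)
  ⇒ fault: PAGE_NOT_PRESENT  — 2 lookups
#2 VA=0x200E04DD7 (r,user):
  lvl0: tbl 0x3F, slot 8 ⇒ 0x4E007 (P1/RW1/US1/PS0)
  lvl1: tbl 0x4E, slot 7 ⇒ 0x50007 (P1/RW1/US1/PS0)
  lvl2: tbl 0x50, slot 4 ⇒ 0x53000 (P0/RW0/US0/PS0)
  ⇒ fault: PAGE_NOT_PRESENT  — 3 lookups
#3 VA=0x480000890 (r,kernel):
  lvl0: tbl 0x3F, slot 18 ⇒ 0x52087 (P1/RW1/US1/PS1)
  ✓ 0x52890 (huge @L0)  — 1 lookups
#4 VA=0x582200C3F (w,kernel):
  lvl0: tbl 0x3F, slot 22 ⇒ 0x53007 (P1/RW1/US1/PS0)
  lvl1: tbl 0x53, slot 17 ⇒ 0x54087 (P1/RW1/US1/PS1)
  ✓ 0x54C3F (huge @L1)  — 2 lookups
#5 VA=0x78180A000 (r,user):
  lvl0: tbl 0x3F, slot 30 ⇒ 0x57007 (P1/RW1/US1/PS0)
  lvl1: tbl 0x57, slot 12 ⇒ 0x5B007 (P1/RW1/US1/PS0)
  lvl2: tbl 0x5B, slot 10 ⇒ 0x5C007 (P1/RW1/US1/PS0)
  ✓ 0x5C000  — 3 lookups

Access #0 fault: NONE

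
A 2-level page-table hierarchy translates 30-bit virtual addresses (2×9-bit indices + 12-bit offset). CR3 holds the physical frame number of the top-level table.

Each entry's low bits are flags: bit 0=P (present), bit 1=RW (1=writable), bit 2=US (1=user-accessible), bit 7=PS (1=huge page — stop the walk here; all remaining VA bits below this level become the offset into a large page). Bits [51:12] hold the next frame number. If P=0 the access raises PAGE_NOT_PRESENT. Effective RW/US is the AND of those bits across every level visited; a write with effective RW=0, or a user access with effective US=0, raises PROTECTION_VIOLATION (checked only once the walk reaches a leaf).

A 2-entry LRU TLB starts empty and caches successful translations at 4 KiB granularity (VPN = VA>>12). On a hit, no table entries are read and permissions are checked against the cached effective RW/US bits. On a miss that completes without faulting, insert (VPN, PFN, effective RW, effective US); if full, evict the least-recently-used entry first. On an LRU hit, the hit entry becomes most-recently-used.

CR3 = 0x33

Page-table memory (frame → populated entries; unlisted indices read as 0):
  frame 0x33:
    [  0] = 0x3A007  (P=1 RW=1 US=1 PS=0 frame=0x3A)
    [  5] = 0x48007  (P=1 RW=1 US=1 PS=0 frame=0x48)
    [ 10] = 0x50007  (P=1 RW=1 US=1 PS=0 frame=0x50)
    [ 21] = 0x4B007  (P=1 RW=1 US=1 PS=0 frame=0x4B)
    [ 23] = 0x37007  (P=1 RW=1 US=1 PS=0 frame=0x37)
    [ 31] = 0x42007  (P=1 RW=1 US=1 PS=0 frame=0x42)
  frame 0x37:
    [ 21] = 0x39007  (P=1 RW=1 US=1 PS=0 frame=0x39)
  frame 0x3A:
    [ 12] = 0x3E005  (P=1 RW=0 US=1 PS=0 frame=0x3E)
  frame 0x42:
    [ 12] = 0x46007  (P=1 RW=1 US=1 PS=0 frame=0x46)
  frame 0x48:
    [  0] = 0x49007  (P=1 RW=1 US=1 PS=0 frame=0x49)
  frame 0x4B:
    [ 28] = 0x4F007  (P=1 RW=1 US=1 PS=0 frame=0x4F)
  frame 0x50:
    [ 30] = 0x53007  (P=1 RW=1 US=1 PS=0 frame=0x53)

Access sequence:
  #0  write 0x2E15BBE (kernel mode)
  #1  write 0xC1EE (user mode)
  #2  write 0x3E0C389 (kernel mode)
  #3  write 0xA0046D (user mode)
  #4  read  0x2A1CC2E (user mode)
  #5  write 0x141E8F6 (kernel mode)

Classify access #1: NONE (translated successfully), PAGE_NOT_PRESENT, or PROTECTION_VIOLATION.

Walk each access:
#0 VA=0x2E15BBE (w,kernel):
  L0 @0x33[23] → 0x37007  P=1,RW=1,US=1,PS=0
  L1 @0x37[21] → 0x39007  P=1,RW=1,US=1,PS=0
  ✓ 0x39BBE  — 2 lookups
#1 VA=0xC1EE (w,user):
  L0 @0x33[0] → 0x3A007  P=1,RW=1,US=1,PS=0
  L1 @0x3A[12] → 0x3E005  P=1,RW=0,US=1,PS=0
  ⇒ fault: PROTECTION_VIOLATION  — 2 lookups
#2 VA=0x3E0C389 (w,kernel):
  L0 @0x33[31] → 0x42007  P=1,RW=1,US=1,PS=0
  L1 @0x42[12] → 0x46007  P=1,RW=1,US=1,PS=0
  ✓ 0x46389  — 2 lookups
#3 VA=0xA0046D (w,user):
  L0 @0x33[5] → 0x48007  P=1,RW=1,US=1,PS=0
  L1 @0x48[0] → 0x49007  P=1,RW=1,US=1,PS=0
  ✓ 0x4946D  — 2 lookups
#4 VA=0x2A1CC2E (r,user):
  L0 @0x33[21] → 0x4B007  P=1,RW=1,US=1,PS=0
  L1 @0x4B[28] → 0x4F007  P=1,RW=1,US=1,PS=0
  ✓ 0x4FC2E  — 2 lookups
#5 VA=0x141E8F6 (w,kernel):
  L0 @0x33[10] → 0x50007  P=1,RW=1,US=1,PS=0
  L1 @0x50[30] → 0x53007  P=1,RW=1,US=1,PS=0
  ✓ 0x538F6  — 2 lookups

Access #1 fault: PROTECTION_VIOLATION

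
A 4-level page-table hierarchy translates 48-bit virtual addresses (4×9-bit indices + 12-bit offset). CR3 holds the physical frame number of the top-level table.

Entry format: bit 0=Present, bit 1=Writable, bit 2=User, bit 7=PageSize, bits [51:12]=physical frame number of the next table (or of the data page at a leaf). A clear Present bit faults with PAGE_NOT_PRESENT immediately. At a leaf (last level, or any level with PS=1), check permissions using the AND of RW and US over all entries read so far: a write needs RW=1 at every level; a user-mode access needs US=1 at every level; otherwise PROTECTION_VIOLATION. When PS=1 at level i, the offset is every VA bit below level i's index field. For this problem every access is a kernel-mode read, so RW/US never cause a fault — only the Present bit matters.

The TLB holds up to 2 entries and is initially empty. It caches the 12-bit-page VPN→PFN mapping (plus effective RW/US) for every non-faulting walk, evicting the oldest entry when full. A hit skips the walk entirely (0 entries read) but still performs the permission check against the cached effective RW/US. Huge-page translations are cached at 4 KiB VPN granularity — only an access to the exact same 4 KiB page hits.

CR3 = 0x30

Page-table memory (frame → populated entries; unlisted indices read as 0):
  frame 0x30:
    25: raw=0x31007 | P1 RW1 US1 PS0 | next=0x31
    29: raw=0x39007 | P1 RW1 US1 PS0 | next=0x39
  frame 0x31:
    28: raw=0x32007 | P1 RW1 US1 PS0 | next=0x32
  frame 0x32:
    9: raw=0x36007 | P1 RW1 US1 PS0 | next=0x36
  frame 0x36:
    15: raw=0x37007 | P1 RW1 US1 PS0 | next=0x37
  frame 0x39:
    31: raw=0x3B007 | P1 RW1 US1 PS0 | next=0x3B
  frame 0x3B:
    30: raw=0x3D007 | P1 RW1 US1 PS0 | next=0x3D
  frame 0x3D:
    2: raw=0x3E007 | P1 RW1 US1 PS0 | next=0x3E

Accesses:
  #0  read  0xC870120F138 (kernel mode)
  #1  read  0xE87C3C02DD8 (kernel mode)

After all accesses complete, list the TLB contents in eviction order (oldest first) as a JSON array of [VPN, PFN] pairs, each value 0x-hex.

Walk each access:
#0 VA=0xC870120F138 (r,kernel):
  [0] read 0x30 idx=25: raw=0x31007 flags P=1 W=1 U=1 S=0
  [1] read 0x31 idx=28: raw=0x32007 flags P=1 W=1 U=1 S=0
  [2] read 0x32 idx=9: raw=0x36007 flags P=1 W=1 U=1 S=0
  [3] read 0x36 idx=15: raw=0x37007 flags P=1 W=1 U=1 S=0
  → PA=0x37138  (4 entries read)
#1 VA=0xE87C3C02DD8 (r,kernel):
  [0] read 0x30 idx=29: raw=0x39007 flags P=1 W=1 U=1 S=0
  [1] read 0x39 idx=31: raw=0x3B007 flags P=1 W=1 U=1 S=0
  [2] read 0x3B idx=30: raw=0x3D007 flags P=1 W=1 U=1 S=0
  [3] read 0x3D idx=2: raw=0x3E007 flags P=1 W=1 U=1 S=0
  → PA=0x3EDD8  (4 entries read)

TLB: [["0xC870120F", "0x37"], ["0xE87C3C02", "0x3E"]]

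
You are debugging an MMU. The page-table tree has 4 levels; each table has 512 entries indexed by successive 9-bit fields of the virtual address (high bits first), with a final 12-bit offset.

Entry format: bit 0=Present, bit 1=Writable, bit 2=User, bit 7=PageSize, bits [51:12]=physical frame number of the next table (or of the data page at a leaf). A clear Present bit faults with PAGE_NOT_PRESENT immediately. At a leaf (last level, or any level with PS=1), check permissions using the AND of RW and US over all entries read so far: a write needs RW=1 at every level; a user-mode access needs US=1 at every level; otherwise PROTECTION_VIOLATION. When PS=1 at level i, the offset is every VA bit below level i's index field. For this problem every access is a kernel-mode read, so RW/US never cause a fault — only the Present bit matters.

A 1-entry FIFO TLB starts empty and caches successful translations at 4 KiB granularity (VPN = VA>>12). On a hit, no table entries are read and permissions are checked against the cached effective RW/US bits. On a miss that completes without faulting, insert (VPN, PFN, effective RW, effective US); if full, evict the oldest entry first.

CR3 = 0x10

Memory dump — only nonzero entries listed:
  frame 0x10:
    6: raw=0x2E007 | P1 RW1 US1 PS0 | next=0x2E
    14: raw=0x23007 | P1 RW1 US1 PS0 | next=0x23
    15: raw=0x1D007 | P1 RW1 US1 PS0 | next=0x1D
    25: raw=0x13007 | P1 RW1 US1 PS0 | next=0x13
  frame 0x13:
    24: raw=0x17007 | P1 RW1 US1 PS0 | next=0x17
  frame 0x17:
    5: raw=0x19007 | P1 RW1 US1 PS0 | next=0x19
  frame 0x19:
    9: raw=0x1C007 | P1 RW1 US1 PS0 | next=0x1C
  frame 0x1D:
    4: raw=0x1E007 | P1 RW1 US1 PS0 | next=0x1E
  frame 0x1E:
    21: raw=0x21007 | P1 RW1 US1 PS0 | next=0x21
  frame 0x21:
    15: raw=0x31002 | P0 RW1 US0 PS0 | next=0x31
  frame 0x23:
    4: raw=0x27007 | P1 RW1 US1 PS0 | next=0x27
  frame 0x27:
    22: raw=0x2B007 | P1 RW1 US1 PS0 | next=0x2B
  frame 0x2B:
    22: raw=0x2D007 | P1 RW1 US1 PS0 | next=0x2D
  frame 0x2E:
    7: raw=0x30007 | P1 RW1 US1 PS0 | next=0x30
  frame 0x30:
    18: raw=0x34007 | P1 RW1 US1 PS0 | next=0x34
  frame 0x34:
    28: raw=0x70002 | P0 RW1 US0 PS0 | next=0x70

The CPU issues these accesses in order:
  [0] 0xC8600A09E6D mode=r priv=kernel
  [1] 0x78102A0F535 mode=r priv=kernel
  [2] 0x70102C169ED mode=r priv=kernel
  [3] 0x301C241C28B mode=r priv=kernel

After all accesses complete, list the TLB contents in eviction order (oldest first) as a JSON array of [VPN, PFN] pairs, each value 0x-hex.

Per-access translation:
#0 VA=0xC8600A09E6D (r,kernel):
  [0] read 0x10 idx=25: raw=0x13007 flags P=1 W=1 U=1 S=0
  [1] read 0x13 idx=24: raw=0x17007 flags P=1 W=1 U=1 S=0
  [2] read 0x17 idx=5: raw=0x19007 flags P=1 W=1 U=1 S=0
  [3] read 0x19 idx=9: raw=0x1C007 flags P=1 W=1 U=1 S=0
  ⇒ phys 0x1CE6D  [4 reads]
#1 VA=0x78102A0F535 (r,kernel):
  [0] read 0x10 idx=15: raw=0x1D007 flags P=1 W=1 U=1 S=0
  [1] read 0x1D idx=4: raw=0x1E007 flags P=1 W=1 U=1 S=0
  [2] read 0x1E idx=21: raw=0x21007 flags P=1 W=1 U=1 S=0
  [3] read 0x21 idx=15: raw=0x31002 flags P=0 W=1 U=0 S=0
  ⇒ fault: PAGE_NOT_PRESENT  — 4 lookups
#2 VA=0x70102C169ED (r,kernel):
  [0] read 0x10 idx=14: raw=0x23007 flags P=1 W=1 U=1 S=0
  [1] read 0x23 idx=4: raw=0x27007 flags P=1 W=1 U=1 S=0
  [2] read 0x27 idx=22: raw=0x2B007 flags P=1 W=1 U=1 S=0
  [3] read 0x2B idx=22: raw=0x2D007 flags P=1 W=1 U=1 S=0
  ⇒ phys 0x2D9ED  [4 reads]
#3 VA=0x301C241C28B (r,kernel):
  [0] read 0x10 idx=6: raw=0x2E007 flags P=1 W=1 U=1 S=0
  [1] read 0x2E idx=7: raw=0x30007 flags P=1 W=1 U=1 S=0
  [2] read 0x30 idx=18: raw=0x34007 flags P=1 W=1 U=1 S=0
  [3] read 0x34 idx=28: raw=0x70002 flags P=0 W=1 U=0 S=0
  ⇒ fault: PAGE_NOT_PRESENT  — 4 lookups

TLB: [["0x70102C16", "0x2D"]]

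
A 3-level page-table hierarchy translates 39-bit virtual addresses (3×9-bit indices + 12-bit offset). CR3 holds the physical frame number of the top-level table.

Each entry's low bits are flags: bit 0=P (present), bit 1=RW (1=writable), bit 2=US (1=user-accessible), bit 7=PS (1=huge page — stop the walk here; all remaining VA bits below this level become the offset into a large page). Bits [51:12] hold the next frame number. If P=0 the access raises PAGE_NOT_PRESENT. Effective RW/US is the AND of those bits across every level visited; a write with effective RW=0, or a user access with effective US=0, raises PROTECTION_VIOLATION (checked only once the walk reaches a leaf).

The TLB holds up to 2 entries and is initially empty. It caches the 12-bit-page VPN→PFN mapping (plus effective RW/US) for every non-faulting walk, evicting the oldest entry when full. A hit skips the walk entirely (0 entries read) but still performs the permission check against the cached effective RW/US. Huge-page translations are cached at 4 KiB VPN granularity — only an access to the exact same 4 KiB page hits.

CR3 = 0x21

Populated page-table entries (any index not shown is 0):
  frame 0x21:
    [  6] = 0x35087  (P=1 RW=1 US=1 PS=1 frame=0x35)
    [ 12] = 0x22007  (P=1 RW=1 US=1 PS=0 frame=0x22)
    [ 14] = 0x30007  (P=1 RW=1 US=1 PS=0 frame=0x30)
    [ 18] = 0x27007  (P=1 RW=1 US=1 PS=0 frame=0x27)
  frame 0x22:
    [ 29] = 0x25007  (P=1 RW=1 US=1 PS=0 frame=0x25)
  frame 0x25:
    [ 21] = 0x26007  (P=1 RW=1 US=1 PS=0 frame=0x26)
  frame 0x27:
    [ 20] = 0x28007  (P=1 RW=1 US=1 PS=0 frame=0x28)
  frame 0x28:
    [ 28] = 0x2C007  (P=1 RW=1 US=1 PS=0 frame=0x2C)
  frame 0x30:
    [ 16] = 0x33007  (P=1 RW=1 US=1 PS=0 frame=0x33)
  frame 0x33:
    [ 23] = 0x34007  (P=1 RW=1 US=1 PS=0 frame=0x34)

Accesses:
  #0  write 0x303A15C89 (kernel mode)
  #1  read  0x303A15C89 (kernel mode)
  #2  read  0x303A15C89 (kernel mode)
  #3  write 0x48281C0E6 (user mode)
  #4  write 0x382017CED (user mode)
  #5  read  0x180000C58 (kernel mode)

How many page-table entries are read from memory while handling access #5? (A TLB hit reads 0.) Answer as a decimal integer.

Walk each access:
#0 VA=0x303A15C89 (w,kernel):
  lvl0: tbl 0x21, slot 12 ⇒ 0x22007 (P1/RW1/US1/PS0)
  lvl1: tbl 0x22, slot 29 ⇒ 0x25007 (P1/RW1/US1/PS0)
  lvl2: tbl 0x25, slot 21 ⇒ 0x26007 (P1/RW1/US1/PS0)
  ✓ 0x26C89  — 3 lookups
#1 VA=0x303A15C89 (r,kernel):
  TLB hit vpn=0x303A15 → PA=0x26C89
#2 VA=0x303A15C89 (r,kernel):
  TLB hit vpn=0x303A15 → PA=0x26C89
#3 VA=0x48281C0E6 (w,user):
  lvl0: tbl 0x21, slot 18 ⇒ 0x27007 (P1/RW1/US1/PS0)
  lvl1: tbl 0x27, slot 20 ⇒ 0x28007 (P1/RW1/US1/PS0)
  lvl2: tbl 0x28, slot 28 ⇒ 0x2C007 (P1/RW1/US1/PS0)
  ✓ 0x2C0E6  — 3 lookups
#4 VA=0x382017CED (w,user):
  lvl0: tbl 0x21, slot 14 ⇒ 0x30007 (P1/RW1/US1/PS0)
  lvl1: tbl 0x30, slot 16 ⇒ 0x33007 (P1/RW1/US1/PS0)
  lvl2: tbl 0x33, slot 23 ⇒ 0x34007 (P1/RW1/US1/PS0)
  ✓ 0x34CED  — 3 lookups
#5 VA=0x180000C58 (r,kernel):
  lvl0: tbl 0x21, slot 6 ⇒ 0x35087 (P1/RW1/US1/PS1)
  ✓ 0x35C58 (huge @L0)  — 1 lookups

Entries read for #5: 1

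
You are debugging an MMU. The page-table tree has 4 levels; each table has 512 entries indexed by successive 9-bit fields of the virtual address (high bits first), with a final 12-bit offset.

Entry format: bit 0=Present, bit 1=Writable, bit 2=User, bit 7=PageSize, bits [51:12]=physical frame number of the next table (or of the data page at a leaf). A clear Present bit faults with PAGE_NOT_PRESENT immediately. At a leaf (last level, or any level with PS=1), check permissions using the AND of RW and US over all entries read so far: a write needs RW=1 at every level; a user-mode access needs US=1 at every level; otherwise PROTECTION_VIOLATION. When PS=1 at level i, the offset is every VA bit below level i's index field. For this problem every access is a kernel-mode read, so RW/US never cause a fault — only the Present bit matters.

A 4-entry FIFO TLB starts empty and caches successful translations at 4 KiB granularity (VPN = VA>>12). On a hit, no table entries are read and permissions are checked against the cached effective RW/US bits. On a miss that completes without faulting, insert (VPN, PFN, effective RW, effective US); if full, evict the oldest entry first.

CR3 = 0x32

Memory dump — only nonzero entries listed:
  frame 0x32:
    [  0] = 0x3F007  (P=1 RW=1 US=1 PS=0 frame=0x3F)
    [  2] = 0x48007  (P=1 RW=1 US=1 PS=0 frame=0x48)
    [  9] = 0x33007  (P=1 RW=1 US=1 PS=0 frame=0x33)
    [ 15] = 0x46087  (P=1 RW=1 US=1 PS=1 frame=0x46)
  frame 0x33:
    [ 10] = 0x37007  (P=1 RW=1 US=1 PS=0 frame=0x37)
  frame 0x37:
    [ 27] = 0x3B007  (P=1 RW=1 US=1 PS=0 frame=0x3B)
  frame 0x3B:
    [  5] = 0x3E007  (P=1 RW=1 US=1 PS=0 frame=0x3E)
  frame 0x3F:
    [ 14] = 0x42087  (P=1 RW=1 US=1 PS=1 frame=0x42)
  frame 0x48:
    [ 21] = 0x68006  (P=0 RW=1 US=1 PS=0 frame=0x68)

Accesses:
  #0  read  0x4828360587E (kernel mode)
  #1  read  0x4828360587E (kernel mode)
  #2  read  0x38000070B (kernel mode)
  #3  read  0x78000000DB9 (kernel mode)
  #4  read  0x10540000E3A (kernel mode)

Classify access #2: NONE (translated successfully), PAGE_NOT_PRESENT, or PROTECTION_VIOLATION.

Per-access translation:
#0 VA=0x4828360587E (r,kernel):
  L0: frame=0x32 idx=9 entry=0x33007 [P=1 RW=1 US=1 PS=0]
  L1: frame=0x33 idx=10 entry=0x37007 [P=1 RW=1 US=1 PS=0]
  L2: frame=0x37 idx=27 entry=0x3B007 [P=1 RW=1 US=1 PS=0]
  L3: frame=0x3B idx=5 entry=0x3E007 [P=1 RW=1 US=1 PS=0]
  ⇒ phys 0x3E87E  [4 reads]
#1 VA=0x4828360587E (r,kernel):
  TLB hit vpn=0x48283605 → PA=0x3E87E
#2 VA=0x38000070B (r,kernel):
  L0: frame=0x32 idx=0 entry=0x3F007 [P=1 RW=1 US=1 PS=0]
  L1: frame=0x3F idx=14 entry=0x42087 [P=1 RW=1 US=1 PS=1]
  ⇒ phys 0x4270B (huge @L1)  [2 reads]
#3 VA=0x78000000DB9 (r,kernel):
  L0: frame=0x32 idx=15 entry=0x46087 [P=1 RW=1 US=1 PS=1]
  ⇒ phys 0x46DB9 (huge @L0)  [1 reads]
#4 VA=0x10540000E3A (r,kernel):
  L0: frame=0x32 idx=2 entry=0x48007 [P=1 RW=1 US=1 PS=0]
  L1: frame=0x48 idx=21 entry=0x68006 [P=0 RW=1 US=1 PS=0]
  ✗ PAGE_NOT_PRESENT  [2 reads]

Access #2 fault: NONE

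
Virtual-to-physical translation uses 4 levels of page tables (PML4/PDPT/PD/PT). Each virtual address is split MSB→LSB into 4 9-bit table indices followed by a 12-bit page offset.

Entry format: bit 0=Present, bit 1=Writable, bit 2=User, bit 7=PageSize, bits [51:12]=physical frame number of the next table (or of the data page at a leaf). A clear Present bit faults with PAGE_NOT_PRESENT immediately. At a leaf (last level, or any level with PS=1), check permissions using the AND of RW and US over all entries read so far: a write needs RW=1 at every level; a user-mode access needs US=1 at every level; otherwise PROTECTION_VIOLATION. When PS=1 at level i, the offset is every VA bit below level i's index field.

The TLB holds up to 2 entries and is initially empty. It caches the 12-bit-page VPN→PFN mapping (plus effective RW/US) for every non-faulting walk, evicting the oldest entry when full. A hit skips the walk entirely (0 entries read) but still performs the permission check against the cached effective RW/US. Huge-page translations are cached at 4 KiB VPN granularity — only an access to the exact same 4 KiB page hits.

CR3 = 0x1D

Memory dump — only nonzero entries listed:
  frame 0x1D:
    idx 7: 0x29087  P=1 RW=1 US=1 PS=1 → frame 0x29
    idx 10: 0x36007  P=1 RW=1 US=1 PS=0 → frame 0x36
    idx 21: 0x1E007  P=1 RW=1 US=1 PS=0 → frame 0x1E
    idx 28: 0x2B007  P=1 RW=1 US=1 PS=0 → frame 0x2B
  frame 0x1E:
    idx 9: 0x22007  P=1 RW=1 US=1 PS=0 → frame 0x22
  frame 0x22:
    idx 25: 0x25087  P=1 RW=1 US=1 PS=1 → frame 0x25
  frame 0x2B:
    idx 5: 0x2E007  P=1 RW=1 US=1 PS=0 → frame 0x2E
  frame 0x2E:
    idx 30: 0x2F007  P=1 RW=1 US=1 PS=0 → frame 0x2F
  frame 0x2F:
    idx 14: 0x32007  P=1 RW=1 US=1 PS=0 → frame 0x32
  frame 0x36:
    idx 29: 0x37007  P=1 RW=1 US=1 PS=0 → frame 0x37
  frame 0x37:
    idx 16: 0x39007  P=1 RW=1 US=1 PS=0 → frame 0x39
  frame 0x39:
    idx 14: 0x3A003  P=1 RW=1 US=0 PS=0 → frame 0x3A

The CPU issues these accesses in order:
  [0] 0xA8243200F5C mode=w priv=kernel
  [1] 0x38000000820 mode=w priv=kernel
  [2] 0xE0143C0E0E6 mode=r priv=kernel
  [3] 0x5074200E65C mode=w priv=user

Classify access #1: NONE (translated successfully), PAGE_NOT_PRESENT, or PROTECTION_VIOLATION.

Trace:
#0 VA=0xA8243200F5C (w,kernel):
  L0: frame=0x1D idx=21 entry=0x1E007 [P=1 RW=1 US=1 PS=0]
  L1: frame=0x1E idx=9 entry=0x22007 [P=1 RW=1 US=1 PS=0]
  L2: frame=0x22 idx=25 entry=0x25087 [P=1 RW=1 US=1 PS=1]
  ⇒ phys 0x25F5C (huge @L2)  [3 reads]
#1 VA=0x38000000820 (w,kernel):
  L0: frame=0x1D idx=7 entry=0x29087 [P=1 RW=1 US=1 PS=1]
  ⇒ phys 0x29820 (huge @L0)  [1 reads]
#2 VA=0xE0143C0E0E6 (r,kernel):
  L0: frame=0x1D idx=28 entry=0x2B007 [P=1 RW=1 US=1 PS=0]
  L1: frame=0x2B idx=5 entry=0x2E007 [P=1 RW=1 US=1 PS=0]
  L2: frame=0x2E idx=30 entry=0x2F007 [P=1 RW=1 US=1 PS=0]
  L3: frame=0x2F idx=14 entry=0x32007 [P=1 RW=1 US=1 PS=0]
  ⇒ phys 0x320E6  [4 reads]
#3 VA=0x5074200E65C (w,user):
  L0: frame=0x1D idx=10 entry=0x36007 [P=1 RW=1 US=1 PS=0]
  L1: frame=0x36 idx=29 entry=0x37007 [P=1 RW=1 US=1 PS=0]
  L2: frame=0x37 idx=16 entry=0x39007 [P=1 RW=1 US=1 PS=0]
  L3: frame=0x39 idx=14 entry=0x3A003 [P=1 RW=1 US=0 PS=0]
  ✗ PROTECTION_VIOLATION  [4 reads]

Access #1 fault: NONE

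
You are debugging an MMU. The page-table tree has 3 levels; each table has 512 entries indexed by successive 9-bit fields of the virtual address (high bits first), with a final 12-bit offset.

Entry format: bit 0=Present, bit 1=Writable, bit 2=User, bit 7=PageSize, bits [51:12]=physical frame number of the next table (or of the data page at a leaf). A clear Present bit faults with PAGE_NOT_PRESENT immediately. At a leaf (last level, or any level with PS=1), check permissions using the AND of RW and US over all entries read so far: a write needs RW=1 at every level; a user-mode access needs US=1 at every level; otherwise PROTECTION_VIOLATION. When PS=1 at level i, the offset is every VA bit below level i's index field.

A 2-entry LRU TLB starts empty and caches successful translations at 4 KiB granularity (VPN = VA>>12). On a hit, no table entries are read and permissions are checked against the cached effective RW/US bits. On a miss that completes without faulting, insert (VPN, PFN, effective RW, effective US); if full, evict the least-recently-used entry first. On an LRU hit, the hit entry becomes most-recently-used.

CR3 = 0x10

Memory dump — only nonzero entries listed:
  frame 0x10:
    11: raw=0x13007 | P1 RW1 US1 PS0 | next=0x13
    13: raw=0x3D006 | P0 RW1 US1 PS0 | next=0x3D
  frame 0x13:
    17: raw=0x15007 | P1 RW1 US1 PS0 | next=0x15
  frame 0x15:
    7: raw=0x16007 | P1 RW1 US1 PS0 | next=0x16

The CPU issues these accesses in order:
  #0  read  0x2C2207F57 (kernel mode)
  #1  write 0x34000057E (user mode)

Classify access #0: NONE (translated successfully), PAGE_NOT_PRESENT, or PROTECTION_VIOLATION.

Walk each access:
#0 VA=0x2C2207F57 (r,kernel):
  L0: frame=0x10 idx=11 entry=0x13007 [P=1 RW=1 US=1 PS=0]
  L1: frame=0x13 idx=17 entry=0x15007 [P=1 RW=1 US=1 PS=0]
  L2: frame=0x15 idx=7 entry=0x16007 [P=1 RW=1 US=1 PS=0]
  ⇒ phys 0x16F57  [3 reads]
#1 VA=0x34000057E (w,user):
  L0: frame=0x10 idx=13 entry=0x3D006 [P=0 RW=1 US=1 PS=0]
  → PAGE_NOT_PRESENT  (1 entries read)

Access #0 fault: NONE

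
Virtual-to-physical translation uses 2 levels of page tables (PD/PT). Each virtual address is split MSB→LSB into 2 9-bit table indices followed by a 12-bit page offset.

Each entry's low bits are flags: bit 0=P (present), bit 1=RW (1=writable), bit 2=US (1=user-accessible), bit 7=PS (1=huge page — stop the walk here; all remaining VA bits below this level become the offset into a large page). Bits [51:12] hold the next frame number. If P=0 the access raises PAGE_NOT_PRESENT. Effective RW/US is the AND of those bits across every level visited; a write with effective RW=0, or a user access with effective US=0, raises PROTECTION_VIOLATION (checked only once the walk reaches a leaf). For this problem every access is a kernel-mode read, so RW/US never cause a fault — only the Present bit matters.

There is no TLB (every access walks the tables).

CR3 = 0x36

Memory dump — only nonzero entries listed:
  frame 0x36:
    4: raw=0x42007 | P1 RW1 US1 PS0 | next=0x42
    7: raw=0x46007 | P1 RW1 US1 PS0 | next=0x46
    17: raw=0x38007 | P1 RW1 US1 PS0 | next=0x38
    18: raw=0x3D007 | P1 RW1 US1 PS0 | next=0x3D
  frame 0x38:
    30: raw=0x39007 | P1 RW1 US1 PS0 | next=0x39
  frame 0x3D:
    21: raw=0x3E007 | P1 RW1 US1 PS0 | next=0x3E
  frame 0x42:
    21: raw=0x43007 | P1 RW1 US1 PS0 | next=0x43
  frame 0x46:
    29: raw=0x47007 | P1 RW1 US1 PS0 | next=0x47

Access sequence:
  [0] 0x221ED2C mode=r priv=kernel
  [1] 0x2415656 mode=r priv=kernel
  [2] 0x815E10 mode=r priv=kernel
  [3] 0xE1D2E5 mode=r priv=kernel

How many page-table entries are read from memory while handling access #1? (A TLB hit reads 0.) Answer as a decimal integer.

Per-access translation:
#0 VA=0x221ED2C (r,kernel):
  L0: frame=0x36 idx=17 entry=0x38007 [P=1 RW=1 US=1 PS=0]
  L1: frame=0x38 idx=30 entry=0x39007 [P=1 RW=1 US=1 PS=0]
  ⇒ phys 0x39D2C  [2 reads]
#1 VA=0x2415656 (r,kernel):
  L0: frame=0x36 idx=18 entry=0x3D007 [P=1 RW=1 US=1 PS=0]
  L1: frame=0x3D idx=21 entry=0x3E007 [P=1 RW=1 US=1 PS=0]
  ⇒ phys 0x3E656  [2 reads]
#2 VA=0x815E10 (r,kernel):
  L0: frame=0x36 idx=4 entry=0x42007 [P=1 RW=1 US=1 PS=0]
  L1: frame=0x42 idx=21 entry=0x43007 [P=1 RW=1 US=1 PS=0]
  ⇒ phys 0x43E10  [2 reads]
#3 VA=0xE1D2E5 (r,kernel):
  L0: frame=0x36 idx=7 entry=0x46007 [P=1 RW=1 US=1 PS=0]
  L1: frame=0x46 idx=29 entry=0x47007 [P=1 RW=1 US=1 PS=0]
  ⇒ phys 0x472E5  [2 reads]

Entries read for #1: 2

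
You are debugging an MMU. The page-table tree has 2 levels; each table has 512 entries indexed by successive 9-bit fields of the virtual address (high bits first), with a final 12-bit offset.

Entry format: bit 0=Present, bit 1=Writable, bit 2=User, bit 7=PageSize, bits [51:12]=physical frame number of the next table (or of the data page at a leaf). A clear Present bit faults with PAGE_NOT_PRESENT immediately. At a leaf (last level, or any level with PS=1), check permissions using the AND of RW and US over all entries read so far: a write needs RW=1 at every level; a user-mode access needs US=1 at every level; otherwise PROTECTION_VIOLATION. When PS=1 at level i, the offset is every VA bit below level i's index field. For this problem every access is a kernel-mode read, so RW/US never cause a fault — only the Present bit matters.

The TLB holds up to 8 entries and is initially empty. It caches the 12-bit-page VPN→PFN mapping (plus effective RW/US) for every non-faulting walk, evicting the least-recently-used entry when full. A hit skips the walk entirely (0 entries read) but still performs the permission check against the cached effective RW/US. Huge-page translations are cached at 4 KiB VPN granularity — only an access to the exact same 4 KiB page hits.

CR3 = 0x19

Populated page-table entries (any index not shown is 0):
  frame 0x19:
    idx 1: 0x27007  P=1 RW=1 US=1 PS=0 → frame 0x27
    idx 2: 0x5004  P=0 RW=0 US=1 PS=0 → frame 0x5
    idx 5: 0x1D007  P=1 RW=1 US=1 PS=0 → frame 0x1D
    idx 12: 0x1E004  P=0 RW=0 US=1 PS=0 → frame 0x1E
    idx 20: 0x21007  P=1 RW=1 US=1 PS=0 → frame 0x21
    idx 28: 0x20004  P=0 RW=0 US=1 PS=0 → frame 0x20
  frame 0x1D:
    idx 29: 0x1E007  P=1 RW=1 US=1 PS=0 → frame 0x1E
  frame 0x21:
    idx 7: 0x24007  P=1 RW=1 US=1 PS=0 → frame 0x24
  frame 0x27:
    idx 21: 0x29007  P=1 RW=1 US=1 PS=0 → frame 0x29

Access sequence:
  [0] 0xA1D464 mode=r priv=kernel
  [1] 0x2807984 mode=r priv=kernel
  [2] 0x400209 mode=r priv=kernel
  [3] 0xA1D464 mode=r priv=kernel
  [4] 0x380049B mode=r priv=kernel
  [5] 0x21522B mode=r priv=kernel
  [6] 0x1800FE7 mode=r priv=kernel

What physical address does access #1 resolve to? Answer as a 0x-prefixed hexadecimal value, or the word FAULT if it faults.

Per-access translation:
#0 VA=0xA1D464 (r,kernel):
  L0 @0x19[5] → 0x1D007  P=1,RW=1,US=1,PS=0
  L1 @0x1D[29] → 0x1E007  P=1,RW=1,US=1,PS=0
  ✓ 0x1E464  — 2 lookups
#1 VA=0x2807984 (r,kernel):
  L0 @0x19[20] → 0x21007  P=1,RW=1,US=1,PS=0
  L1 @0x21[7] → 0x24007  P=1,RW=1,US=1,PS=0
  ✓ 0x24984  — 2 lookups
#2 VA=0x400209 (r,kernel):
  L0 @0x19[2] → 0x5004  P=0,RW=0,US=1,PS=0
  → PAGE_NOT_PRESENT  (1 entries read)
#3 VA=0xA1D464 (r,kernel):
  TLB hit vpn=0xA1D → PA=0x1E464
#4 VA=0x380049B (r,kernel):
  L0 @0x19[28] → 0x20004  P=0,RW=0,US=1,PS=0
  → PAGE_NOT_PRESENT  (1 entries read)
#5 VA=0x21522B (r,kernel):
  L0 @0x19[1] → 0x27007  P=1,RW=1,US=1,PS=0
  L1 @0x27[21] → 0x29007  P=1,RW=1,US=1,PS=0
  ✓ 0x2922B  — 2 lookups
#6 VA=0x1800FE7 (r,kernel):
  L0 @0x19[12] → 0x1E004  P=0,RW=0,US=1,PS=0
  → PAGE_NOT_PRESENT  (1 entries read)

Access #1 PA: 0x24984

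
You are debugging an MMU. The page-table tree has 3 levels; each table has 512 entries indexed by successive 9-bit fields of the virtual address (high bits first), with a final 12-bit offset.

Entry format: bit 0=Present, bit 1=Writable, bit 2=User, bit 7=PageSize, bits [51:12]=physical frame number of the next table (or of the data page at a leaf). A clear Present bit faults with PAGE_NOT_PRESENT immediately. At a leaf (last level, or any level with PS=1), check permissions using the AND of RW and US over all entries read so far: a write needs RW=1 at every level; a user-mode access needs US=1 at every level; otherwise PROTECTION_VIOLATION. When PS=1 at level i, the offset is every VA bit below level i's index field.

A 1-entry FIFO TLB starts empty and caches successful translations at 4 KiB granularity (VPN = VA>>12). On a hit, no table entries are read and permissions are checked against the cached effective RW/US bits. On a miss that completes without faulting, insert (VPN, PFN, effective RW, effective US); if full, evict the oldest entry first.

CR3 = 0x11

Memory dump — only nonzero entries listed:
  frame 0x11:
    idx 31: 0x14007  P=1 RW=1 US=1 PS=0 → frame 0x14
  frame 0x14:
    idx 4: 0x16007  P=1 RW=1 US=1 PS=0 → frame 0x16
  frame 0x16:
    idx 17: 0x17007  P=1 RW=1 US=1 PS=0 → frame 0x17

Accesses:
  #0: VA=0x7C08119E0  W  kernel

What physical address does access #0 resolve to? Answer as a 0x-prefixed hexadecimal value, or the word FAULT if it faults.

Per-access translation:
#0 VA=0x7C08119E0 (w,kernel):
  [0] read 0x11 idx=31: raw=0x14007 flags P=1 W=1 U=1 S=0
  [1] read 0x14 idx=4: raw=0x16007 flags P=1 W=1 U=1 S=0
  [2] read 0x16 idx=17: raw=0x17007 flags P=1 W=1 U=1 S=0
  → PA=0x179E0  (3 entries read)

Access #0 PA: 0x179E0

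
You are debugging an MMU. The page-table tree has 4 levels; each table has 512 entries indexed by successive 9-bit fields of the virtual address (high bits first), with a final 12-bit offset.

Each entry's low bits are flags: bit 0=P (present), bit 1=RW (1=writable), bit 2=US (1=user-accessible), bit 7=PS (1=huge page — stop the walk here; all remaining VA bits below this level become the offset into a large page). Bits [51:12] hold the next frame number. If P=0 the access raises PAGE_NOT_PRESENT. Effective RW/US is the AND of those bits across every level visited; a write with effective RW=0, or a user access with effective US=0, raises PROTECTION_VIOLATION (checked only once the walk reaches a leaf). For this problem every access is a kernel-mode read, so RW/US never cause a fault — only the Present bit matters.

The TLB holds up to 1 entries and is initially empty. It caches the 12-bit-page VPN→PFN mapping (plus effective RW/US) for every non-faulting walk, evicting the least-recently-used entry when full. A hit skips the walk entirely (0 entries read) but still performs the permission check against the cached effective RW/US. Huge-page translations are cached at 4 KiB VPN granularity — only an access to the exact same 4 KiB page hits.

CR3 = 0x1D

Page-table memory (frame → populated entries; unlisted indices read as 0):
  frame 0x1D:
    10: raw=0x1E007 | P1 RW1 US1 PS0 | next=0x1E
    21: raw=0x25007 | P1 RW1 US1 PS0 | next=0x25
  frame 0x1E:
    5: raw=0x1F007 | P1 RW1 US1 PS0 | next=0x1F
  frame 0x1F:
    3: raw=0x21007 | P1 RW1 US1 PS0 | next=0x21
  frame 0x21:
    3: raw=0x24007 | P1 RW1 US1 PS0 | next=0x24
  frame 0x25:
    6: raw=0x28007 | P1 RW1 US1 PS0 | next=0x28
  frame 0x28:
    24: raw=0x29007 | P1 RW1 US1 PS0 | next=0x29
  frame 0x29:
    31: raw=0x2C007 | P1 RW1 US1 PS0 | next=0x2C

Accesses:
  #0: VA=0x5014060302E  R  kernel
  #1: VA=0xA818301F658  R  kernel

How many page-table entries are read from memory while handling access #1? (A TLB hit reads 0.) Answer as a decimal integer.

Per-access translation:
#0 VA=0x5014060302E (r,kernel):
  L0 @0x1D[10] → 0x1E007  P=1,RW=1,US=1,PS=0
  L1 @0x1E[5] → 0x1F007  P=1,RW=1,US=1,PS=0
  L2 @0x1F[3] → 0x21007  P=1,RW=1,US=1,PS=0
  L3 @0x21[3] → 0x24007  P=1,RW=1,US=1,PS=0
  ⇒ phys 0x2402E  [4 reads]
#1 VA=0xA818301F658 (r,kernel):
  L0 @0x1D[21] → 0x25007  P=1,RW=1,US=1,PS=0
  L1 @0x25[6] → 0x28007  P=1,RW=1,US=1,PS=0
  L2 @0x28[24] → 0x29007  P=1,RW=1,US=1,PS=0
  L3 @0x29[31] → 0x2C007  P=1,RW=1,US=1,PS=0
  ⇒ phys 0x2C658  [4 reads]

Entries read for #1: 4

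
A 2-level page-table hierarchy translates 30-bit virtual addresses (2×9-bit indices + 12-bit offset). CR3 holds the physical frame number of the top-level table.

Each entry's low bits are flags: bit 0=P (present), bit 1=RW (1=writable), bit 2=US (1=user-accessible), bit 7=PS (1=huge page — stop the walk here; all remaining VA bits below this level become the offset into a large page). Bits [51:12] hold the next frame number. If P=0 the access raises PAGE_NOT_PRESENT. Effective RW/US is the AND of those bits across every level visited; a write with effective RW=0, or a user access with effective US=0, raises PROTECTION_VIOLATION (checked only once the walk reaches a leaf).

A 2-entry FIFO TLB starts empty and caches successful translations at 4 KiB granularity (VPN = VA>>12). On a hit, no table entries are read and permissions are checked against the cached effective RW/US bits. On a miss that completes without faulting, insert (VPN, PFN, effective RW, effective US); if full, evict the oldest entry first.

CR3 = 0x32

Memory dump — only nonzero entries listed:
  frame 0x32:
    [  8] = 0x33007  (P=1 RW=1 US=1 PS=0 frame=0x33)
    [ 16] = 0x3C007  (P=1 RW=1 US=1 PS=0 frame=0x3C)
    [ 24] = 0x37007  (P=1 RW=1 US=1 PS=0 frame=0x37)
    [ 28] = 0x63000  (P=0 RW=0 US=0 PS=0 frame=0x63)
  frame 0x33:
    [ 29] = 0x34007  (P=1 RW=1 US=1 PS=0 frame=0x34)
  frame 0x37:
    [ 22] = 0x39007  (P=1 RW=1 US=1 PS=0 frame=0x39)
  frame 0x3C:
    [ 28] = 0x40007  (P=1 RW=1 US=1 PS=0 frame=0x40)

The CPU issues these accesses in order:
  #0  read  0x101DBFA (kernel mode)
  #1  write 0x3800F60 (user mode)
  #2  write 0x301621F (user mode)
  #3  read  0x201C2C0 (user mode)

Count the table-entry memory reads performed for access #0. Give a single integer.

Trace:
#0 VA=0x101DBFA (r,kernel):
  L0 @0x32[8] → 0x33007  P=1,RW=1,US=1,PS=0
  L1 @0x33[29] → 0x34007  P=1,RW=1,US=1,PS=0
  ✓ 0x34BFA  — 2 lookups
#1 VA=0x3800F60 (w,user):
  L0 @0x32[28] → 0x63000  P=0,RW=0,US=0,PS=0
  ✗ PAGE_NOT_PRESENT  [1 reads]
#2 VA=0x301621F (w,user):
  L0 @0x32[24] → 0x37007  P=1,RW=1,US=1,PS=0
  L1 @0x37[22] → 0x39007  P=1,RW=1,US=1,PS=0
  ✓ 0x3921F  — 2 lookups
#3 VA=0x201C2C0 (r,user):
  L0 @0x32[16] → 0x3C007  P=1,RW=1,US=1,PS=0
  L1 @0x3C[28] → 0x40007  P=1,RW=1,US=1,PS=0
  ✓ 0x402C0  — 2 lookups

Entries read for #0: 2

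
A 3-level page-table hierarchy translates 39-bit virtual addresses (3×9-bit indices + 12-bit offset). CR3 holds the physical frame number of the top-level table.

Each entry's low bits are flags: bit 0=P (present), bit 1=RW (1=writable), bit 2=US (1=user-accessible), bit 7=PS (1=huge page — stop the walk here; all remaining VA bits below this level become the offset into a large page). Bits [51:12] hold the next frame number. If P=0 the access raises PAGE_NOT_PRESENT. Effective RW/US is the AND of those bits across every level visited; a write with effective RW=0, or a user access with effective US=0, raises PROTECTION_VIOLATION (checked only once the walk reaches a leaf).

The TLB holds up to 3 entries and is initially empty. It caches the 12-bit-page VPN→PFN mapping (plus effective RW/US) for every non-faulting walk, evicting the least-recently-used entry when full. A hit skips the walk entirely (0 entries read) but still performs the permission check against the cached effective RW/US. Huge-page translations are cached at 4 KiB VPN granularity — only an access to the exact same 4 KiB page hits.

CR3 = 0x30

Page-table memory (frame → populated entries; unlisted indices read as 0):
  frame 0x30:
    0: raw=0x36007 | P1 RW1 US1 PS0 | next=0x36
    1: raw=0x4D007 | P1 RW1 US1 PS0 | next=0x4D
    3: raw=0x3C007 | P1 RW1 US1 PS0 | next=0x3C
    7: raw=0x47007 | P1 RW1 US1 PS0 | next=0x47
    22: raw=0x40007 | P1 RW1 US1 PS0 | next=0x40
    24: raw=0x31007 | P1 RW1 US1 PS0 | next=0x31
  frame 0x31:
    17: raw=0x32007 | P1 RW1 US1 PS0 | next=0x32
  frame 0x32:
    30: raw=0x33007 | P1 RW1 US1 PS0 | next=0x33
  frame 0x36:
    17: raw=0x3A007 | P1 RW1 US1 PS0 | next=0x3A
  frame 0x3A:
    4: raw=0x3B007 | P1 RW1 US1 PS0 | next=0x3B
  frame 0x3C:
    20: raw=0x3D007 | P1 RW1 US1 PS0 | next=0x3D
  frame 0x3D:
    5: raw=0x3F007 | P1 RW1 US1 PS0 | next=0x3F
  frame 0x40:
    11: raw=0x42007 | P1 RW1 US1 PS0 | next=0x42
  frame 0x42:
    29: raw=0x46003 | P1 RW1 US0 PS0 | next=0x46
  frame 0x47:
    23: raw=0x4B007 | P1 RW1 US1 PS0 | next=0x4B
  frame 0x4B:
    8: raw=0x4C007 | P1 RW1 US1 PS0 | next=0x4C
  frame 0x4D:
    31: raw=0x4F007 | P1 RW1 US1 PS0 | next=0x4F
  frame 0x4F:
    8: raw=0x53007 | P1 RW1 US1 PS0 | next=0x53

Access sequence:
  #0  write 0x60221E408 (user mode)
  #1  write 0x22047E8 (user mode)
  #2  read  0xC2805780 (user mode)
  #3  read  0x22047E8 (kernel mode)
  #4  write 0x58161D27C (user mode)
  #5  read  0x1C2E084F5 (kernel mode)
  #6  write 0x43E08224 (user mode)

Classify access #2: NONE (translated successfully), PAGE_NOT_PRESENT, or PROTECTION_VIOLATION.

Per-access translation:
#0 VA=0x60221E408 (w,user):
  [0] read 0x30 idx=24: raw=0x31007 flags P=1 W=1 U=1 S=0
  [1] read 0x31 idx=17: raw=0x32007 flags P=1 W=1 U=1 S=0
  [2] read 0x32 idx=30: raw=0x33007 flags P=1 W=1 U=1 S=0
  ✓ 0x33408  — 3 lookups
#1 VA=0x22047E8 (w,user):
  [0] read 0x30 idx=0: raw=0x36007 flags P=1 W=1 U=1 S=0
  [1] read 0x36 idx=17: raw=0x3A007 flags P=1 W=1 U=1 S=0
  [2] read 0x3A idx=4: raw=0x3B007 flags P=1 W=1 U=1 S=0
  ✓ 0x3B7E8  — 3 lookups
#2 VA=0xC2805780 (r,user):
  [0] read 0x30 idx=3: raw=0x3C007 flags P=1 W=1 U=1 S=0
  [1] read 0x3C idx=20: raw=0x3D007 flags P=1 W=1 U=1 S=0
  [2] read 0x3D idx=5: raw=0x3F007 flags P=1 W=1 U=1 S=0
  ✓ 0x3F780  — 3 lookups
#3 VA=0x22047E8 (r,kernel):
  TLB hit vpn=0x2204 → PA=0x3B7E8
#4 VA=0x58161D27C (w,user):
  [0] read 0x30 idx=22: raw=0x40007 flags P=1 W=1 U=1 S=0
  [1] read 0x40 idx=11: raw=0x42007 flags P=1 W=1 U=1 S=0
  [2] read 0x42 idx=29: raw=0x46003 flags P=1 W=1 U=0 S=0
  ✗ PROTECTION_VIOLATION  [3 reads]
#5 VA=0x1C2E084F5 (r,kernel):
  [0] read 0x30 idx=7: raw=0x47007 flags P=1 W=1 U=1 S=0
  [1] read 0x47 idx=23: raw=0x4B007 flags P=1 W=1 U=1 S=0
  [2] read 0x4B idx=8: raw=0x4C007 flags P=1 W=1 U=1 S=0
  ✓ 0x4C4F5  — 3 lookups
#6 VA=0x43E08224 (w,user):
  [0] read 0x30 idx=1: raw=0x4D007 flags P=1 W=1 U=1 S=0
  [1] read 0x4D idx=31: raw=0x4F007 flags P=1 W=1 U=1 S=0
  [2] read 0x4F idx=8: raw=0x53007 flags P=1 W=1 U=1 S=0
  ✓ 0x53224  — 3 lookups

Access #2 fault: NONE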